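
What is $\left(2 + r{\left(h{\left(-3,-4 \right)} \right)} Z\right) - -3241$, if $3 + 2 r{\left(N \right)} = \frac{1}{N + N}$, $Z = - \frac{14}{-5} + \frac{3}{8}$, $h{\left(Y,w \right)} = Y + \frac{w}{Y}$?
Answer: $\frac{2590209}{800} \approx 3237.8$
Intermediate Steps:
$Z = \frac{127}{40}$ ($Z = \left(-14\right) \left(- \frac{1}{5}\right) + 3 \cdot \frac{1}{8} = \frac{14}{5} + \frac{3}{8} = \frac{127}{40} \approx 3.175$)
$r{\left(N \right)} = - \frac{3}{2} + \frac{1}{4 N}$ ($r{\left(N \right)} = - \frac{3}{2} + \frac{1}{2 \left(N + N\right)} = - \frac{3}{2} + \frac{1}{2 \cdot 2 N} = - \frac{3}{2} + \frac{\frac{1}{2} \frac{1}{N}}{2} = - \frac{3}{2} + \frac{1}{4 N}$)
$\left(2 + r{\left(h{\left(-3,-4 \right)} \right)} Z\right) - -3241 = \left(2 + \frac{1 - 6 \left(-3 - \frac{4}{-3}\right)}{4 \left(-3 - \frac{4}{-3}\right)} \frac{127}{40}\right) - -3241 = \left(2 + \frac{1 - 6 \left(-3 - - \frac{4}{3}\right)}{4 \left(-3 - - \frac{4}{3}\right)} \frac{127}{40}\right) + 3241 = \left(2 + \frac{1 - 6 \left(-3 + \frac{4}{3}\right)}{4 \left(-3 + \frac{4}{3}\right)} \frac{127}{40}\right) + 3241 = \left(2 + \frac{1 - -10}{4 \left(- \frac{5}{3}\right)} \frac{127}{40}\right) + 3241 = \left(2 + \frac{1}{4} \left(- \frac{3}{5}\right) \left(1 + 10\right) \frac{127}{40}\right) + 3241 = \left(2 + \frac{1}{4} \left(- \frac{3}{5}\right) 11 \cdot \frac{127}{40}\right) + 3241 = \left(2 - \frac{4191}{800}\right) + 3241 = - \frac{2591}{800} + 3241 = \frac{2590209}{800}$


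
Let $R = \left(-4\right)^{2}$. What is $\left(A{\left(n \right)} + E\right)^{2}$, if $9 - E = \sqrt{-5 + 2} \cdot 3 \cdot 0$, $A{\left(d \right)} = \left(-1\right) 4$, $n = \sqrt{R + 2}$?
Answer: $25$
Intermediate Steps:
$R = 16$
$n = 3 \sqrt{2}$ ($n = \sqrt{16 + 2} = \sqrt{18} = 3 \sqrt{2} \approx 4.2426$)
$A{\left(d \right)} = -4$
$E = 9$ ($E = 9 - \sqrt{-5 + 2} \cdot 3 \cdot 0 = 9 - \sqrt{-3} \cdot 3 \cdot 0 = 9 - i \sqrt{3} \cdot 3 \cdot 0 = 9 - 3 i \sqrt{3} \cdot 0 = 9 - 0 = 9 + 0 = 9$)
$\left(A{\left(n \right)} + E\right)^{2} = \left(-4 + 9\right)^{2} = 5^{2} = 25$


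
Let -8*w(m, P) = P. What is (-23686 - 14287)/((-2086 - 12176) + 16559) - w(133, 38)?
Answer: -108249/9188 ≈ -11.782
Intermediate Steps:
w(m, P) = -P/8
(-23686 - 14287)/((-2086 - 12176) + 16559) - w(133, 38) = (-23686 - 14287)/((-2086 - 12176) + 16559) - (-1)*38/8 = -37973/(-14262 + 16559) - 1*(-19/4) = -37973/2297 + 19/4 = -108249/9188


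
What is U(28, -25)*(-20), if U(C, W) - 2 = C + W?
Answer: -100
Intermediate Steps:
U(C, W) = 2 + C + W (U(C, W) = 2 + (C + W) = 2 + C + W)
U(28, -25)*(-20) = (2 + 28 - 25)*(-20) = 5*(-20) = -100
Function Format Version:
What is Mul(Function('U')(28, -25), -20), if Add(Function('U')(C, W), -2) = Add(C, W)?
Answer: -100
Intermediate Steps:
Function('U')(C, W) = Add(2, C, W) (Function('U')(C, W) = Add(2, Add(C, W)) = Add(2, C, W))
Mul(Function('U')(28, -25), -20) = Mul(Add(2, 28, -25), -20) = Mul(5, -20) = -100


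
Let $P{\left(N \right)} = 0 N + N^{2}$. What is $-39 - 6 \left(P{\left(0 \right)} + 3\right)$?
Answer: $-57$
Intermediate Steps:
$P{\left(N \right)} = N^{2}$ ($P{\left(N \right)} = 0 + N^{2} = N^{2}$)
$-39 - 6 \left(P{\left(0 \right)} + 3\right) = -39 - 6 \left(0^{2} + 3\right) = -39 - 6 \left(0 + 3\right) = -39 - 18 = -57$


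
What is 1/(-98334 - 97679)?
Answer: -1/196013 ≈ -5.1017e-6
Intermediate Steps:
1/(-98334 - 97679) = 1/(-196013) = -1/196013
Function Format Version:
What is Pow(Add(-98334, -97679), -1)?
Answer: Rational(-1, 196013) ≈ -5.1017e-6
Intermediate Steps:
Pow(Add(-98334, -97679), -1) = Pow(-196013, -1) = Rational(-1, 196013)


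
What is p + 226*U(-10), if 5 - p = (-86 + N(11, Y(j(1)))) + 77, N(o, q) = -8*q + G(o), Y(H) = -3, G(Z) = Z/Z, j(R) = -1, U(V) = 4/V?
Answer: -507/5 ≈ -101.40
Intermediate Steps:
G(Z) = 1
N(o, q) = 1 - 8*q (N(o, q) = -8*q + 1 = 1 - 8*q)
p = -11 (p = 5 - ((-86 + (1 - 8*(-3))) + 77) = 5 - ((-86 + (1 + 24)) + 77) = 5 - ((-86 + 25) + 77) = 5 - (-61 + 77) = 5 - 1*16 = 5 - 16 = -11)
p + 226*U(-10) = -11 + 226*(4/(-10)) = -11 + 226*(4*(-⅒)) = -11 + 226*(-⅖) = -11 - 452/5 = -507/5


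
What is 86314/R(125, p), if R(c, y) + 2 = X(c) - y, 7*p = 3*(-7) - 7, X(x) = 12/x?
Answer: 5394625/131 ≈ 41180.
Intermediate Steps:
p = -4 (p = (3*(-7) - 7)/7 = (-21 - 7)/7 = (1/7)*(-28) = -4)
R(c, y) = -2 - y + 12/c (R(c, y) = -2 + (12/c - y) = -2 + (-y + 12/c) = -2 - y + 12/c)
86314/R(125, p) = 86314/(-2 - 1*(-4) + 12/125) = 86314/(-2 + 4 + 12*(1/125)) = 86314/(-2 + 4 + 12/125) = 86314/(262/125) = 86314*(125/262) = 5394625/131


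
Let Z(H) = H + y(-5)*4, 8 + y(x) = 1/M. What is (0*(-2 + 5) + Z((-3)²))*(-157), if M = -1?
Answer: 4239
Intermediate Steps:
y(x) = -9 (y(x) = -8 + 1/(-1) = -8 - 1 = -9)
Z(H) = -36 + H (Z(H) = H - 9*4 = H - 36 = -36 + H)
(0*(-2 + 5) + Z((-3)²))*(-157) = (0*(-2 + 5) + (-36 + (-3)²))*(-157) = (0*3 + (-36 + 9))*(-157) = (0 - 27)*(-157) = -27*(-157) = 4239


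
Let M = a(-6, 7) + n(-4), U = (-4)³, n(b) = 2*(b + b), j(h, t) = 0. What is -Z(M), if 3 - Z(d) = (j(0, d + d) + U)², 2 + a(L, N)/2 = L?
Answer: 4093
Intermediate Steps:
a(L, N) = -4 + 2*L
n(b) = 4*b (n(b) = 2*(2*b) = 4*b)
U = -64
M = -32 (M = (-4 + 2*(-6)) + 4*(-4) = (-4 - 12) - 16 = -16 - 16 = -32)
Z(d) = -4093 (Z(d) = 3 - (0 - 64)² = 3 - 1*(-64)² = 3 - 1*4096 = 3 - 4096 = -4093)
-Z(M) = -1*(-4093) = 4093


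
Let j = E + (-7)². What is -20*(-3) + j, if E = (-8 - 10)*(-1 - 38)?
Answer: 811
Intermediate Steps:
E = 702 (E = -18*(-39) = 702)
j = 751 (j = 702 + (-7)² = 702 + 49 = 751)
-20*(-3) + j = -20*(-3) + 751 = 60 + 751 = 811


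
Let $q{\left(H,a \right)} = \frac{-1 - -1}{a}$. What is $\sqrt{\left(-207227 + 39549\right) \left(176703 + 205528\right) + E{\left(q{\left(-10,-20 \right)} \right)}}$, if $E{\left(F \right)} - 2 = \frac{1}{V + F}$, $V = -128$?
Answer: $\frac{i \sqrt{16407482781698}}{16} \approx 2.5316 \cdot 10^{5} i$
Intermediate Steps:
$q{\left(H,a \right)} = 0$ ($q{\left(H,a \right)} = \frac{-1 + 1}{a} = \frac{0}{a} = 0$)
$E{\left(F \right)} = 2 + \frac{1}{-128 + F}$
$\sqrt{\left(-207227 + 39549\right) \left(176703 + 205528\right) + E{\left(q{\left(-10,-20 \right)} \right)}} = \sqrt{\left(-207227 + 39549\right) \left(176703 + 205528\right) + \frac{-255 + 2 \cdot 0}{-128 + 0}} = \sqrt{\left(-167678\right) 382231 + \frac{-255 + 0}{-128}} = \sqrt{-64091729618 - - \frac{255}{128}} = \sqrt{-64091729618 + \frac{255}{128}} = \sqrt{- \frac{8203741390849}{128}} = \frac{i \sqrt{16407482781698}}{16}$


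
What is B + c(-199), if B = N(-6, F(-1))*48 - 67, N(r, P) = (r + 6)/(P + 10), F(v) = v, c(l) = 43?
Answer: -24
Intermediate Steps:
N(r, P) = (6 + r)/(10 + P)
B = -67 (B = ((6 - 6)/(10 - 1))*48 - 67 = (0/9)*48 - 67 = ((1/9)*0)*48 - 67 = 0*48 - 67 = 0 - 67 = -67)
B + c(-199) = -67 + 43 = -24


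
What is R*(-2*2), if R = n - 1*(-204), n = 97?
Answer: -1204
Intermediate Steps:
R = 301 (R = 97 - 1*(-204) = 97 + 204 = 301)
R*(-2*2) = 301*(-2*2) = 301*(-4) = -1204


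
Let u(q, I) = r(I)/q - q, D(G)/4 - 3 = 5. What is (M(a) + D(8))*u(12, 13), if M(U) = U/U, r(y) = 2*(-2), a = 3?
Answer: -407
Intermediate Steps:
D(G) = 32 (D(G) = 12 + 4*5 = 12 + 20 = 32)
r(y) = -4
M(U) = 1
u(q, I) = -q - 4/q (u(q, I) = -4/q - q = -q - 4/q)
(M(a) + D(8))*u(12, 13) = (1 + 32)*(-1*12 - 4/12) = 33*(-12 - 4*1/12) = 33*(-12 - ⅓) = 33*(-37/3) = -407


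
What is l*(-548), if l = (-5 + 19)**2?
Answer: -107408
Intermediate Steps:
l = 196 (l = 14**2 = 196)
l*(-548) = 196*(-548) = -107408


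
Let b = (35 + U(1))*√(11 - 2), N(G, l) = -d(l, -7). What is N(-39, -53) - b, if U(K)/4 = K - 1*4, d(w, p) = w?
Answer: -16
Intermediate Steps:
U(K) = -16 + 4*K (U(K) = 4*(K - 1*4) = 4*(K - 4) = 4*(-4 + K) = -16 + 4*K)
N(G, l) = -l
b = 69 (b = (35 + (-16 + 4*1))*√(11 - 2) = (35 + (-16 + 4))*√9 = (35 - 12)*3 = 23*3 = 69)
N(-39, -53) - b = -1*(-53) - 1*69 = 53 - 69 = -16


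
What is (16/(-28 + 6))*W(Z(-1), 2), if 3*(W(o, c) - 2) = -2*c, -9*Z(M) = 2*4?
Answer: -16/33 ≈ -0.48485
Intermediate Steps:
Z(M) = -8/9 (Z(M) = -2*4/9 = -⅑*8 = -8/9)
W(o, c) = 2 - 2*c/3 (W(o, c) = 2 + (-2*c)/3 = 2 - 2*c/3)
(16/(-28 + 6))*W(Z(-1), 2) = (16/(-28 + 6))*(2 - ⅔*2) = (16/(-22))*(2 - 4/3) = -1/22*16*(⅔) = -8/11*⅔ = -16/33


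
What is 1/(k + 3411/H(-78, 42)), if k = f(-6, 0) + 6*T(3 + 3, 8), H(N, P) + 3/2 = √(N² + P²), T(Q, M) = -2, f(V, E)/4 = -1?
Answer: 26759/2175586 + 2274*√218/1087793 ≈ 0.043165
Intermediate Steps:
f(V, E) = -4 (f(V, E) = 4*(-1) = -4)
H(N, P) = -3/2 + √(N² + P²)
k = -16 (k = -4 + 6*(-2) = -4 - 12 = -16)
1/(k + 3411/H(-78, 42)) = 1/(-16 + 3411/(-3/2 + √((-78)² + 42²))) = 1/(-16 + 3411/(-3/2 + √(6084 + 1764))) = 1/(-16 + 3411/(-3/2 + √7848)) = 1/(-16 + 3411/(-3/2 + 6*√218))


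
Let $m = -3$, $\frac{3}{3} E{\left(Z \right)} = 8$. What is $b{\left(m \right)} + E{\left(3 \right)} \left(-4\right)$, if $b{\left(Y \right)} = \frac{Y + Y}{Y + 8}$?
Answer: $- \frac{166}{5} \approx -33.2$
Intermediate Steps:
$E{\left(Z \right)} = 8$
$b{\left(Y \right)} = \frac{2 Y}{8 + Y}$
$b{\left(m \right)} + E{\left(3 \right)} \left(-4\right) = 2 \left(-3\right) \frac{1}{8 - 3} + 8 \left(-4\right) = 2 \left(-3\right) \frac{1}{5} - 32 = - \frac{6}{5} - 32 = - \frac{166}{5}$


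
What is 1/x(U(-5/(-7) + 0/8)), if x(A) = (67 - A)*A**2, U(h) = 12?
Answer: 1/7920 ≈ 0.00012626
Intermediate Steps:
x(A) = A**2*(67 - A)
1/x(U(-5/(-7) + 0/8)) = 1/(12**2*(67 - 1*12)) = 1/(144*(67 - 12)) = 1/(144*55) = 1/7920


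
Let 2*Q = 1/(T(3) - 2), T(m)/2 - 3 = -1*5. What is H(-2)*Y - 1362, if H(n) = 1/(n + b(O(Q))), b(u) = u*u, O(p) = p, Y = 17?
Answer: -393342/287 ≈ -1370.5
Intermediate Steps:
T(m) = -4 (T(m) = 6 + 2*(-1*5) = 6 + 2*(-5) = 6 - 10 = -4)
Q = -1/12 (Q = 1/(2*(-4 - 2)) = (½)/(-6) = (½)*(-⅙) = -1/12 ≈ -0.083333)
b(u) = u²
H(n) = 1/(1/144 + n) (H(n) = 1/(n + (-1/12)²) = 1/(n + 1/144) = 1/(1/144 + n))
H(-2)*Y - 1362 = (144/(1 + 144*(-2)))*17 - 1362 = (144/(1 - 288))*17 - 1362 = (144/(-287))*17 - 1362 = (144*(-1/287))*17 - 1362 = -144/287*17 - 1362 = -2448/287 - 1362 = -393342/287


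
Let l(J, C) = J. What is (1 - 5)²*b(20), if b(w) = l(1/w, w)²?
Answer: 1/25 ≈ 0.040000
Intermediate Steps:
b(w) = w⁻² (b(w) = (1/w)² = w⁻²)
(1 - 5)²*b(20) = (1 - 5)²/20² = (-4)²*(1/400) = 16*(1/400) = 1/25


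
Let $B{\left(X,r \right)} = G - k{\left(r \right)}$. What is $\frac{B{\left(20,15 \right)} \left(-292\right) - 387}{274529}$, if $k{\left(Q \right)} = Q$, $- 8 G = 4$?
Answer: $\frac{4139}{274529} \approx 0.015077$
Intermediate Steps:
$G = - \frac{1}{2}$ ($G = \left(- \frac{1}{8}\right) 4 = - \frac{1}{2} \approx -0.5$)
$B{\left(X,r \right)} = - \frac{1}{2} - r$
$\frac{B{\left(20,15 \right)} \left(-292\right) - 387}{274529} = \frac{\left(- \frac{1}{2} - 15\right) \left(-292\right) - 387}{274529} = \left(\left(- \frac{1}{2} - 15\right) \left(-292\right) - 387\right) \frac{1}{274529} = \left(\left(- \frac{31}{2}\right) \left(-292\right) - 387\right) \frac{1}{274529} = \left(4526 - 387\right) \frac{1}{274529} = 4139 \cdot \frac{1}{274529} = \frac{4139}{274529}$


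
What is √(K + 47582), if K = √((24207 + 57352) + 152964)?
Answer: √(47582 + √234523) ≈ 219.24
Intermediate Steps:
K = √234523 (K = √(81559 + 152964) = √234523 ≈ 484.28)
√(K + 47582) = √(√234523 + 47582) = √(47582 + √234523)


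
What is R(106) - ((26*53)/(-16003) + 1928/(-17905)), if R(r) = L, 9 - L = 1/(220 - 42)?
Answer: 36048020099/3923307790 ≈ 9.1882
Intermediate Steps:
L = 1601/178 (L = 9 - 1/(220 - 42) = 9 - 1/178 = 1601/178 ≈ 8.9944)
R(r) = 1601/178
R(106) - ((26*53)/(-16003) + 1928/(-17905)) = 1601/178 - ((26*53)/(-16003) + 1928/(-17905)) = 1601/178 - (1378*(-1/16003) + 1928*(-1/17905)) = 1601/178 - (-106/1231 - 1928/17905) = 1601/178 - 1*(-4271298/22041055) = 1601/178 + 4271298/22041055 = 36048020099/3923307790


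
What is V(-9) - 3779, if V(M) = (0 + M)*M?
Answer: -3698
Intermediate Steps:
V(M) = M² (V(M) = M*M = M²)
V(-9) - 3779 = (-9)² - 3779 = 81 - 3779 = -3698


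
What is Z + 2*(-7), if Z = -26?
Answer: -40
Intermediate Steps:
Z + 2*(-7) = -26 + 2*(-7) = -26 - 14 = -40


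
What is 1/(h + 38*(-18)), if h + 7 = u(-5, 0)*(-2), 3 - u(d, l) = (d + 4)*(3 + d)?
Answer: -1/693 ≈ -0.0014430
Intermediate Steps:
u(d, l) = 3 - (3 + d)*(4 + d) (u(d, l) = 3 - (d + 4)*(3 + d) = 3 - (4 + d)*(3 + d) = 3 - (3 + d)*(4 + d))
h = -9 (h = -7 + (-9 - 1*(-5)² - 7*(-5))*(-2) = -7 + (-9 - 1*25 + 35)*(-2) = -7 + (-9 - 25 + 35)*(-2) = -7 + 1*(-2) = -7 - 2 = -9)
1/(h + 38*(-18)) = 1/(-9 + 38*(-18)) = 1/(-9 - 684) = 1/(-693) = -1/693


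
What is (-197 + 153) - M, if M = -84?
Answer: 40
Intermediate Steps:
(-197 + 153) - M = (-197 + 153) - 1*(-84) = -44 + 84 = 40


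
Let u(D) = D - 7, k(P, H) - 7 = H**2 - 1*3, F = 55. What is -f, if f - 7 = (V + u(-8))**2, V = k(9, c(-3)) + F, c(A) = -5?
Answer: -4768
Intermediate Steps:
k(P, H) = 4 + H**2 (k(P, H) = 7 + (H**2 - 1*3) = 7 + (H**2 - 3) = 7 + (-3 + H**2) = 4 + H**2)
u(D) = -7 + D
V = 84 (V = (4 + (-5)**2) + 55 = (4 + 25) + 55 = 29 + 55 = 84)
f = 4768 (f = 7 + (84 + (-7 - 8))**2 = 7 + (84 - 15)**2 = 7 + 69**2 = 7 + 4761 = 4768)
-f = -1*4768 = -4768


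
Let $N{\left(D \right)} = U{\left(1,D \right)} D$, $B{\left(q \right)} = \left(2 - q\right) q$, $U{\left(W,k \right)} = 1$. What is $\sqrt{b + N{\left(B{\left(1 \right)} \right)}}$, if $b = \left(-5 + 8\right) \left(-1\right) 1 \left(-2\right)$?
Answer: $\sqrt{7} \approx 2.6458$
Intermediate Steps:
$B{\left(q \right)} = q \left(2 - q\right)$
$N{\left(D \right)} = D$ ($N{\left(D \right)} = 1 D = D$)
$b = 6$ ($b = 3 \left(\left(-1\right) \left(-2\right)\right) = 3 \cdot 2 = 6$)
$\sqrt{b + N{\left(B{\left(1 \right)} \right)}} = \sqrt{6 + 1 \left(2 - 1\right)} = \sqrt{6 + 1 \cdot 1} = \sqrt{6 + 1} = \sqrt{7}$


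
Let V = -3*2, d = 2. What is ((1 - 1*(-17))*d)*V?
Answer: -216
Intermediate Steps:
V = -6
((1 - 1*(-17))*d)*V = ((1 - 1*(-17))*2)*(-6) = ((1 + 17)*2)*(-6) = (18*2)*(-6) = 36*(-6) = -216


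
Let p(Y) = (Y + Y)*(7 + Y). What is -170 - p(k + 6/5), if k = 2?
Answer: -5882/25 ≈ -235.28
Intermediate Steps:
p(Y) = 2*Y*(7 + Y) (p(Y) = (2*Y)*(7 + Y) = 2*Y*(7 + Y))
-170 - p(k + 6/5) = -170 - 2*(2 + 6/5)*(7 + (2 + 6/5)) = -170 - 2*16*(7 + 16/5)/5 = -170 - 2*16*51/(5*5) = -170 - 1*1632/25 = -170 - 1632/25 = -5882/25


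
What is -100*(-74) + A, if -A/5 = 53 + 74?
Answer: 6765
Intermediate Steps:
A = -635 (A = -5*(53 + 74) = -5*127 = -635)
-100*(-74) + A = -100*(-74) - 635 = 7400 - 635 = 6765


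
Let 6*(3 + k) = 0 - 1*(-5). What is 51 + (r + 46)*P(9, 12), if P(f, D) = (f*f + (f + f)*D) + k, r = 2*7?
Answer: 17741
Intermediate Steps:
k = -13/6 (k = -3 + (0 - 1*(-5))/6 = -3 + (0 + 5)/6 = -3 + (⅙)*5 = -3 + ⅚ = -13/6 ≈ -2.1667)
r = 14
P(f, D) = -13/6 + f² + 2*D*f (P(f, D) = (f*f + (f + f)*D) - 13/6 = (f² + (2*f)*D) - 13/6 = (f² + 2*D*f) - 13/6 = -13/6 + f² + 2*D*f)
51 + (r + 46)*P(9, 12) = 51 + (14 + 46)*(-13/6 + 9² + 2*12*9) = 51 + 60*(-13/6 + 81 + 216) = 51 + 60*(1769/6) = 51 + 17690 = 17741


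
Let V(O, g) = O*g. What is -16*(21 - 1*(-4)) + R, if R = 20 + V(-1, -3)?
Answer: -377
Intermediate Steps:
R = 23 (R = 20 - 1*(-3) = 20 + 3 = 23)
-16*(21 - 1*(-4)) + R = -16*(21 - 1*(-4)) + 23 = -16*(21 + 4) + 23 = -16*25 + 23 = -400 + 23 = -377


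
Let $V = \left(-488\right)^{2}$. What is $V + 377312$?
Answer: $615456$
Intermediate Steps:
$V = 238144$
$V + 377312 = 238144 + 377312 = 615456$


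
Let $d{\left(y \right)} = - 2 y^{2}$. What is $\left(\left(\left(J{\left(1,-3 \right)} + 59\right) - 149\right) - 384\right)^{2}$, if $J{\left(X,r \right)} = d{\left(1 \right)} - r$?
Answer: $223729$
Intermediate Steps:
$J{\left(X,r \right)} = -2 - r$ ($J{\left(X,r \right)} = - 2 \cdot 1^{2} - r = \left(-2\right) 1 - r = -2 - r$)
$\left(\left(\left(J{\left(1,-3 \right)} + 59\right) - 149\right) - 384\right)^{2} = \left(\left(\left(\left(-2 - -3\right) + 59\right) - 149\right) - 384\right)^{2} = \left(\left(\left(\left(-2 + 3\right) + 59\right) - 149\right) - 384\right)^{2} = \left(\left(\left(1 + 59\right) - 149\right) - 384\right)^{2} = \left(\left(60 - 149\right) - 384\right)^{2} = \left(-89 - 384\right)^{2} = \left(-473\right)^{2} = 223729$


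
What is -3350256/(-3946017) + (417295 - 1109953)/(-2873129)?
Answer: 4119652638070/3779138625731 ≈ 1.0901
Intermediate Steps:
-3350256/(-3946017) + (417295 - 1109953)/(-2873129) = -3350256*(-1/3946017) - 692658*(-1/2873129) = 1116752/1315339 + 692658/2873129 = 4119652638070/3779138625731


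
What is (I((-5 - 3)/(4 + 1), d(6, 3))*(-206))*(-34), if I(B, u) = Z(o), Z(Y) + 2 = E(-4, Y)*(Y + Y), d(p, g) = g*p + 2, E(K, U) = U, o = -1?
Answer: 0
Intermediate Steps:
d(p, g) = 2 + g*p
Z(Y) = -2 + 2*Y² (Z(Y) = -2 + Y*(Y + Y) = -2 + Y*(2*Y) = -2 + 2*Y²)
I(B, u) = 0 (I(B, u) = -2 + 2*(-1)² = -2 + 2*1 = -2 + 2 = 0)
(I((-5 - 3)/(4 + 1), d(6, 3))*(-206))*(-34) = (0*(-206))*(-34) = 0*(-34) = 0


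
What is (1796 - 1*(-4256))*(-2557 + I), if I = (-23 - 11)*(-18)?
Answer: -11771140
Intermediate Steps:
I = 612 (I = -34*(-18) = 612)
(1796 - 1*(-4256))*(-2557 + I) = (1796 - 1*(-4256))*(-2557 + 612) = (1796 + 4256)*(-1945) = 6052*(-1945) = -11771140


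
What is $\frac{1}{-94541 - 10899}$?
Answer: $- \frac{1}{105440} \approx -9.4841 \cdot 10^{-6}$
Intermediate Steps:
$\frac{1}{-94541 - 10899} = \frac{1}{-105440} = - \frac{1}{105440}$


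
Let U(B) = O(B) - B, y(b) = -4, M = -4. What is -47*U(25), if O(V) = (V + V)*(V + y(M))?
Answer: -48175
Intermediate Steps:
O(V) = 2*V*(-4 + V) (O(V) = (V + V)*(V - 4) = (2*V)*(-4 + V) = 2*V*(-4 + V))
U(B) = -B + 2*B*(-4 + B) (U(B) = 2*B*(-4 + B) - B = -B + 2*B*(-4 + B))
-47*U(25) = -1175*(-9 + 2*25) = -1175*(-9 + 50) = -1175*41 = -47*1025 = -48175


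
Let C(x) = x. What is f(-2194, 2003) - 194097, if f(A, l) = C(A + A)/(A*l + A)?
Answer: -194485193/1002 ≈ -1.9410e+5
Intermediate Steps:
f(A, l) = 2*A/(A + A*l) (f(A, l) = (A + A)/(A*l + A) = (2*A)/(A + A*l) = 2*A/(A + A*l))
f(-2194, 2003) - 194097 = 2/(1 + 2003) - 194097 = 2/2004 - 194097 = 2*(1/2004) - 194097 = 1/1002 - 194097 = -194485193/1002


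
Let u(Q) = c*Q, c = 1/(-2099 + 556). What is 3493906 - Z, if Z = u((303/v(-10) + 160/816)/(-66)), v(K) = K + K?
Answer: 362928647227813/103874760 ≈ 3.4939e+6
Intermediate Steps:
v(K) = 2*K
c = -1/1543 (c = 1/(-1543) = -1/1543 ≈ -0.00064809)
u(Q) = -Q/1543
Z = -15253/103874760 (Z = -(303/((2*(-10))) + 160/816)/(1543*(-66)) = -(303/(-20) + 160*(1/816))*(-1)/(1543*66) = -(303*(-1/20) + 10/51)*(-1)/(1543*66) = -(-303/20 + 10/51)*(-1)/(1543*66) = -(-15253)*(-1)/(1573860*66) = -1/1543*15253/67320 = -15253/103874760 ≈ -0.00014684)
3493906 - Z = 3493906 - 1*(-15253/103874760) = 3493906 + 15253/103874760 = 362928647227813/103874760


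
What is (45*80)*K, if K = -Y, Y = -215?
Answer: 774000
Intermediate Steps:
K = 215 (K = -1*(-215) = 215)
(45*80)*K = (45*80)*215 = 3600*215 = 774000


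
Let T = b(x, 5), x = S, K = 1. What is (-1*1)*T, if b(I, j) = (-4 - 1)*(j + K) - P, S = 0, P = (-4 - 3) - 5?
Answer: 18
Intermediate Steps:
P = -12 (P = -7 - 5 = -12)
x = 0
b(I, j) = 7 - 5*j (b(I, j) = (-4 - 1)*(j + 1) - 1*(-12) = -5*(1 + j) + 12 = (-5 - 5*j) + 12 = 7 - 5*j)
T = -18 (T = 7 - 5*5 = 7 - 25 = -18)
(-1*1)*T = -1*1*(-18) = -1*(-18) = 18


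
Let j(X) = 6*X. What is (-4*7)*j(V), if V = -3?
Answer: 504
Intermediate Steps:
(-4*7)*j(V) = (-4*7)*(6*(-3)) = -28*(-18) = 504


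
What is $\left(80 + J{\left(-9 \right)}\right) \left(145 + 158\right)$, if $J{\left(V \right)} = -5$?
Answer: $22725$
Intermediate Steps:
$\left(80 + J{\left(-9 \right)}\right) \left(145 + 158\right) = \left(80 - 5\right) \left(145 + 158\right) = 75 \cdot 303 = 22725$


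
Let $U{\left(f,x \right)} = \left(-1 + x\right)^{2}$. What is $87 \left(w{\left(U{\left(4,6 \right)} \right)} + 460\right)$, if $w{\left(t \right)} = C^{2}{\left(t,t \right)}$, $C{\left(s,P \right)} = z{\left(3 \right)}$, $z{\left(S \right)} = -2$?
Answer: $40368$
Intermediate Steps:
$C{\left(s,P \right)} = -2$
$w{\left(t \right)} = 4$ ($w{\left(t \right)} = \left(-2\right)^{2} = 4$)
$87 \left(w{\left(U{\left(4,6 \right)} \right)} + 460\right) = 87 \left(4 + 460\right) = 87 \cdot 464 = 40368$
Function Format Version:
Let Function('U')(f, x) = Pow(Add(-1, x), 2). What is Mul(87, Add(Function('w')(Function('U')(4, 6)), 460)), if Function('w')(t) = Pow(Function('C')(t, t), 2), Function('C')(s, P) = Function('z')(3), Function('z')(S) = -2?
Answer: 40368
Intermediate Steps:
Function('C')(s, P) = -2
Function('w')(t) = 4 (Function('w')(t) = Pow(-2, 2) = 4)
Mul(87, Add(Function('w')(Function('U')(4, 6)), 460)) = Mul(87, Add(4, 460)) = Mul(87, 464) = 40368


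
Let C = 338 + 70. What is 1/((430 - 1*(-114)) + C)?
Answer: 1/952 ≈ 0.0010504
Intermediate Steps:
C = 408
1/((430 - 1*(-114)) + C) = 1/((430 - 1*(-114)) + 408) = 1/((430 + 114) + 408) = 1/(544 + 408) = 1/952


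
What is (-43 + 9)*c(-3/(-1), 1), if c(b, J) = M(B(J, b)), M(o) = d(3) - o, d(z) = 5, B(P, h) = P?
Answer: -136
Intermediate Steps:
M(o) = 5 - o
c(b, J) = 5 - J
(-43 + 9)*c(-3/(-1), 1) = (-43 + 9)*(5 - 1*1) = -34*(5 - 1) = -34*4 = -136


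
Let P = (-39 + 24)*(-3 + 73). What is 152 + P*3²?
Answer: -9298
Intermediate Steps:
P = -1050 (P = -15*70 = -1050)
152 + P*3² = 152 - 1050*3² = 152 - 1050*9 = 152 - 9450 = -9298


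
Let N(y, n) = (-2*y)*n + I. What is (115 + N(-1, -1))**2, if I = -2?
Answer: 12321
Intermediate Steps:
N(y, n) = -2 - 2*n*y (N(y, n) = (-2*y)*n - 2 = -2*n*y - 2 = -2 - 2*n*y)
(115 + N(-1, -1))**2 = (115 + (-2 - 2*(-1)*(-1)))**2 = (115 + (-2 - 2))**2 = (115 - 4)**2 = 111**2 = 12321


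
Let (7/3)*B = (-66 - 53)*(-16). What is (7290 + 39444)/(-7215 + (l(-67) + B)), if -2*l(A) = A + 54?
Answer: -93468/12785 ≈ -7.3108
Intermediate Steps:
l(A) = -27 - A/2 (l(A) = -(A + 54)/2 = -(54 + A)/2 = -27 - A/2)
B = 816 (B = 3*((-66 - 53)*(-16))/7 = 3*(-119*(-16))/7 = (3/7)*1904 = 816)
(7290 + 39444)/(-7215 + (l(-67) + B)) = (7290 + 39444)/(-7215 + ((-27 - 1/2*(-67)) + 816)) = 46734/(-7215 + ((-27 + 67/2) + 816)) = 46734/(-7215 + (13/2 + 816)) = 46734/(-7215 + 1645/2) = 46734/(-12785/2) = 46734*(-2/12785) = -93468/12785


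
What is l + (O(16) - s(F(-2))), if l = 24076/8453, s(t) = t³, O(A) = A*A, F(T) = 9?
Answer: -3974193/8453 ≈ -470.15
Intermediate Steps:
O(A) = A²
l = 24076/8453 (l = 24076*(1/8453) = 24076/8453 ≈ 2.8482)
l + (O(16) - s(F(-2))) = 24076/8453 + (16² - 1*9³) = 24076/8453 + (256 - 1*729) = 24076/8453 + (256 - 729) = 24076/8453 - 473 = -3974193/8453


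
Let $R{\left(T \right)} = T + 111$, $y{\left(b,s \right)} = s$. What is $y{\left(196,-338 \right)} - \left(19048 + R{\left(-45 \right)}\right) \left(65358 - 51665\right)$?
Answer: $-261728340$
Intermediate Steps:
$R{\left(T \right)} = 111 + T$
$y{\left(196,-338 \right)} - \left(19048 + R{\left(-45 \right)}\right) \left(65358 - 51665\right) = -338 - \left(19048 + \left(111 - 45\right)\right) \left(65358 - 51665\right) = -338 - \left(19048 + 66\right) 13693 = -338 - 19114 \cdot 13693 = -338 - 261728002 = -261728340$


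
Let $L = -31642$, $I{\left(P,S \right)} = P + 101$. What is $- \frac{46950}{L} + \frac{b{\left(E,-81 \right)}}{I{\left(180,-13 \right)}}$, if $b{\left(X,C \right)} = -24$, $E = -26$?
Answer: $\frac{6216771}{4445701} \approx 1.3984$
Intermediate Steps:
$I{\left(P,S \right)} = 101 + P$
$- \frac{46950}{L} + \frac{b{\left(E,-81 \right)}}{I{\left(180,-13 \right)}} = - \frac{46950}{-31642} - \frac{24}{101 + 180} = \left(-46950\right) \left(- \frac{1}{31642}\right) - \frac{24}{281} = \frac{23475}{15821} - \frac{24}{281} = \frac{6216771}{4445701}$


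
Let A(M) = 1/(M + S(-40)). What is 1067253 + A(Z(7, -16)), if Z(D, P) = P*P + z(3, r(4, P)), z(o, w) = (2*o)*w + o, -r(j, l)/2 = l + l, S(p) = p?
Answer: 643553560/603 ≈ 1.0673e+6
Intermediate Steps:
r(j, l) = -4*l (r(j, l) = -2*(l + l) = -4*l)
z(o, w) = o + 2*o*w (z(o, w) = 2*o*w + o = o + 2*o*w)
Z(D, P) = 3 + P² - 24*P (Z(D, P) = P*P + 3*(1 + 2*(-4*P)) = P² + 3*(1 - 8*P) = P² + (3 - 24*P) = 3 + P² - 24*P)
A(M) = 1/(-40 + M) (A(M) = 1/(M - 40) = 1/(-40 + M))
1067253 + A(Z(7, -16)) = 1067253 + 1/(-40 + (3 + (-16)² - 24*(-16))) = 1067253 + 1/(-40 + (3 + 256 + 384)) = 1067253 + 1/(-40 + 643) = 1067253 + 1/603 = 643553560/603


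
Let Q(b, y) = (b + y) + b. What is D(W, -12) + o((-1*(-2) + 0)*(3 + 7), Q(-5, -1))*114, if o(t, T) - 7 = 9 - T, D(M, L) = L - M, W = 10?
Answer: 3056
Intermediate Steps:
Q(b, y) = y + 2*b
o(t, T) = 16 - T (o(t, T) = 7 + (9 - T) = 16 - T)
D(W, -12) + o((-1*(-2) + 0)*(3 + 7), Q(-5, -1))*114 = (-12 - 1*10) + (16 - (-1 + 2*(-5)))*114 = (-12 - 10) + (16 - (-1 - 10))*114 = -22 + (16 - 1*(-11))*114 = -22 + (16 + 11)*114 = -22 + 27*114 = -22 + 3078 = 3056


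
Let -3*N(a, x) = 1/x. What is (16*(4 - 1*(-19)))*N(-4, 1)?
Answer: -368/3 ≈ -122.67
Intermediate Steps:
N(a, x) = -1/(3*x)
(16*(4 - 1*(-19)))*N(-4, 1) = (16*(4 - 1*(-19)))*(-⅓/1) = (16*(4 + 19))*(-⅓*1) = (16*23)*(-⅓) = 368*(-⅓) = -368/3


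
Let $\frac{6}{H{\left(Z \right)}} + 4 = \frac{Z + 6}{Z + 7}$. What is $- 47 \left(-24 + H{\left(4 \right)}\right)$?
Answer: $\frac{20727}{17} \approx 1219.2$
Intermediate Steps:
$H{\left(Z \right)} = \frac{6}{-4 + \frac{6 + Z}{7 + Z}}$ ($H{\left(Z \right)} = \frac{6}{-4 + \frac{Z + 6}{Z + 7}} = \frac{6}{-4 + \frac{6 + Z}{7 + Z}}$)
$- 47 \left(-24 + H{\left(4 \right)}\right) = - 47 \left(-24 + \frac{6 \left(-7 - 4\right)}{22 + 3 \cdot 4}\right) = - 47 \left(-24 + \frac{6 \left(-7 - 4\right)}{22 + 12}\right) = - 47 \left(-24 + 6 \cdot \frac{1}{34} \left(-11\right)\right) = - 47 \left(-24 - \frac{33}{17}\right) = \left(-47\right) \left(- \frac{441}{17}\right) = \frac{20727}{17}$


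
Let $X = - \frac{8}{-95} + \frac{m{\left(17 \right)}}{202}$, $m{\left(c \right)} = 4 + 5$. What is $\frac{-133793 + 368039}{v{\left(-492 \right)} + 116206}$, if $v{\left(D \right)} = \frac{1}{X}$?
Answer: $\frac{289410933}{143582108} \approx 2.0156$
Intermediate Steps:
$m{\left(c \right)} = 9$
$X = \frac{2471}{19190}$ ($X = - \frac{8}{-95} + \frac{9}{202} = \left(-8\right) \left(- \frac{1}{95}\right) + 9 \cdot \frac{1}{202} = \frac{8}{95} + \frac{9}{202} = \frac{2471}{19190} \approx 0.12876$)
$v{\left(D \right)} = \frac{19190}{2471}$ ($v{\left(D \right)} = \frac{1}{\frac{2471}{19190}} = \frac{19190}{2471}$)
$\frac{-133793 + 368039}{v{\left(-492 \right)} + 116206} = \frac{-133793 + 368039}{\frac{19190}{2471} + 116206} = \frac{234246}{\frac{287164216}{2471}} = 234246 \cdot \frac{2471}{287164216} = \frac{289410933}{143582108}$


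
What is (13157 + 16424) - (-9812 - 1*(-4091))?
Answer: 35302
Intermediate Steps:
(13157 + 16424) - (-9812 - 1*(-4091)) = 29581 - (-9812 + 4091) = 29581 - 1*(-5721) = 29581 + 5721 = 35302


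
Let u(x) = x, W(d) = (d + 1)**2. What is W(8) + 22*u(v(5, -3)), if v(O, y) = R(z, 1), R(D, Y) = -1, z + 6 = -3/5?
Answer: 59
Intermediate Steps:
z = -33/5 (z = -6 - 3/5 = -33/5 ≈ -6.6000)
v(O, y) = -1
W(d) = (1 + d)**2
W(8) + 22*u(v(5, -3)) = (1 + 8)**2 + 22*(-1) = 9**2 - 22 = 81 - 22 = 59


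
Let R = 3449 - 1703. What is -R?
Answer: -1746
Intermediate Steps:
R = 1746
-R = -1*1746 = -1746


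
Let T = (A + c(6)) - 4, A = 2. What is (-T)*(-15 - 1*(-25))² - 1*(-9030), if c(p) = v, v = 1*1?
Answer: 9130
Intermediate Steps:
v = 1
c(p) = 1
T = -1 (T = (2 + 1) - 4 = 3 - 4 = -1)
(-T)*(-15 - 1*(-25))² - 1*(-9030) = (-1*(-1))*(-15 - 1*(-25))² - 1*(-9030) = 1*(-15 + 25)² + 9030 = 1*10² + 9030 = 1*100 + 9030 = 100 + 9030 = 9130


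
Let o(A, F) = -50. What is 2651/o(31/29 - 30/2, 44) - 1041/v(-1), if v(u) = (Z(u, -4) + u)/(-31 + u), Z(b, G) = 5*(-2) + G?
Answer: -113691/50 ≈ -2273.8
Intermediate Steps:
Z(b, G) = -10 + G
v(u) = (-14 + u)/(-31 + u) (v(u) = ((-10 - 4) + u)/(-31 + u) = (-14 + u)/(-31 + u))
2651/o(31/29 - 30/2, 44) - 1041/v(-1) = 2651/(-50) - 1041*(-31 - 1)/(-14 - 1) = 2651*(-1/50) - 1041/(-15/(-32)) = -2651/50 - 1041/((-1/32*(-15))) = -2651/50 - 1041/15/32 = -2651/50 - 1041*32/15 = -2651/50 - 11104/5 = -113691/50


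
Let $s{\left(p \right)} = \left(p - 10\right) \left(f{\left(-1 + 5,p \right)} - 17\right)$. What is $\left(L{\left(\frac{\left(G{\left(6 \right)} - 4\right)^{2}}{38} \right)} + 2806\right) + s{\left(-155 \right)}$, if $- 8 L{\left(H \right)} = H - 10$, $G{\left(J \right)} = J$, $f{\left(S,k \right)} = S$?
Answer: $\frac{188185}{38} \approx 4952.2$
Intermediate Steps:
$L{\left(H \right)} = \frac{5}{4} - \frac{H}{8}$ ($L{\left(H \right)} = - \frac{H - 10}{8} = - \frac{-10 + H}{8} = \frac{5}{4} - \frac{H}{8}$)
$s{\left(p \right)} = 130 - 13 p$ ($s{\left(p \right)} = \left(p - 10\right) \left(\left(-1 + 5\right) - 17\right) = \left(-10 + p\right) \left(4 - 17\right) = \left(-10 + p\right) \left(-13\right) = 130 - 13 p$)
$\left(L{\left(\frac{\left(G{\left(6 \right)} - 4\right)^{2}}{38} \right)} + 2806\right) + s{\left(-155 \right)} = \left(\left(\frac{5}{4} - \frac{\left(6 - 4\right)^{2} \cdot \frac{1}{38}}{8}\right) + 2806\right) + \left(130 - -2015\right) = \left(\left(\frac{5}{4} - \frac{2^{2} \cdot \frac{1}{38}}{8}\right) + 2806\right) + \left(130 + 2015\right) = \left(\left(\frac{5}{4} - \frac{4 \cdot \frac{1}{38}}{8}\right) + 2806\right) + 2145 = \left(\left(\frac{5}{4} - \frac{1}{76}\right) + 2806\right) + 2145 = \left(\frac{47}{38} + 2806\right) + 2145 = \frac{106675}{38} + 2145 = \frac{188185}{38}$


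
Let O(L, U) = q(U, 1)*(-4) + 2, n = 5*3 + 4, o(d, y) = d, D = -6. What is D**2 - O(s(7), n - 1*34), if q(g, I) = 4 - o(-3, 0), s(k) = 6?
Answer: 62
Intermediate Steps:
n = 19 (n = 15 + 4 = 19)
q(g, I) = 7 (q(g, I) = 4 - 1*(-3) = 4 + 3 = 7)
O(L, U) = -26 (O(L, U) = 7*(-4) + 2 = -28 + 2 = -26)
D**2 - O(s(7), n - 1*34) = (-6)**2 - 1*(-26) = 36 + 26 = 62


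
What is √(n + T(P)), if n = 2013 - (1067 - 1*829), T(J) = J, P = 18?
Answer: √1793 ≈ 42.344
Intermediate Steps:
n = 1775 (n = 2013 - (1067 - 829) = 2013 - 1*238 = 2013 - 238 = 1775)
√(n + T(P)) = √(1775 + 18) = √1793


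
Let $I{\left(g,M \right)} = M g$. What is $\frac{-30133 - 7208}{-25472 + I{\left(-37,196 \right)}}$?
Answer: $\frac{461}{404} \approx 1.1411$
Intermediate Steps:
$\frac{-30133 - 7208}{-25472 + I{\left(-37,196 \right)}} = \frac{-30133 - 7208}{-25472 + 196 \left(-37\right)} = - \frac{37341}{-25472 - 7252} = - \frac{37341}{-32724} = \left(-37341\right) \left(- \frac{1}{32724}\right) = \frac{461}{404}$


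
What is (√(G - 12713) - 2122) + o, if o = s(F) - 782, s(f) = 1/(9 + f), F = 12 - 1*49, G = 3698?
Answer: -81313/28 + I*√9015 ≈ -2904.0 + 94.947*I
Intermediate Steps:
F = -37 (F = 12 - 49 = -37)
o = -21897/28 (o = 1/(9 - 37) - 782 = 1/(-28) - 782 = -1/28 - 782 = -21897/28 ≈ -782.04)
(√(G - 12713) - 2122) + o = (√(3698 - 12713) - 2122) - 21897/28 = (√(-9015) - 2122) - 21897/28 = (I*√9015 - 2122) - 21897/28 = (-2122 + I*√9015) - 21897/28 = -81313/28 + I*√9015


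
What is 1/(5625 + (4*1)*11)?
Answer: 1/5669 ≈ 0.00017640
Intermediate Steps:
1/(5625 + (4*1)*11) = 1/(5625 + 4*11) = 1/(5625 + 44) = 1/5669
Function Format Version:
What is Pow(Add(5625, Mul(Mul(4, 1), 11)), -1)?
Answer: Rational(1, 5669) ≈ 0.00017640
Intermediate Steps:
Pow(Add(5625, Mul(Mul(4, 1), 11)), -1) = Pow(Add(5625, Mul(4, 11)), -1) = Pow(Add(5625, 44), -1) = Pow(5669, -1) = Rational(1, 5669)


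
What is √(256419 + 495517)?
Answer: 8*√11749 ≈ 867.14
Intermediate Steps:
√(256419 + 495517) = √751936 = 8*√11749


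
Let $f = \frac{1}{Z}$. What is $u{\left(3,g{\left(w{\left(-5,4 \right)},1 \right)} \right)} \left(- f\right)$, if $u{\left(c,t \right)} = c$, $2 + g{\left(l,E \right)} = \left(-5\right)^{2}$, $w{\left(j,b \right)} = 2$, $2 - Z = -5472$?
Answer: $- \frac{3}{5474} \approx -0.00054805$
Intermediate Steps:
$Z = 5474$ ($Z = 2 - -5472 = 2 + 5472 = 5474$)
$f = \frac{1}{5474} \approx 0.00018268$
$g{\left(l,E \right)} = 23$ ($g{\left(l,E \right)} = -2 + \left(-5\right)^{2} = -2 + 25 = 23$)
$u{\left(3,g{\left(w{\left(-5,4 \right)},1 \right)} \right)} \left(- f\right) = 3 \left(\left(-1\right) \frac{1}{5474}\right) = 3 \left(- \frac{1}{5474}\right) = - \frac{3}{5474}$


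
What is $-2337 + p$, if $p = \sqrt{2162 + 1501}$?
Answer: $-2337 + 3 \sqrt{407} \approx -2276.5$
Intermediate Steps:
$p = 3 \sqrt{407}$ ($p = \sqrt{3663} = 3 \sqrt{407} \approx 60.523$)
$-2337 + p = -2337 + 3 \sqrt{407}$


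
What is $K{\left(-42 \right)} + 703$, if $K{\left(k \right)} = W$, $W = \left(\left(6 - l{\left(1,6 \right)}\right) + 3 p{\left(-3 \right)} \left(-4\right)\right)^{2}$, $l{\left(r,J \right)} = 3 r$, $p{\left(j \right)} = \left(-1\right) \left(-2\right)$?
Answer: $1144$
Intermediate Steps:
$p{\left(j \right)} = 2$
$W = 441$ ($W = \left(\left(6 - 3 \cdot 1\right) + 3 \cdot 2 \left(-4\right)\right)^{2} = \left(\left(6 - 3\right) + 6 \left(-4\right)\right)^{2} = \left(\left(6 - 3\right) - 24\right)^{2} = \left(3 - 24\right)^{2} = \left(-21\right)^{2} = 441$)
$K{\left(k \right)} = 441$
$K{\left(-42 \right)} + 703 = 441 + 703 = 1144$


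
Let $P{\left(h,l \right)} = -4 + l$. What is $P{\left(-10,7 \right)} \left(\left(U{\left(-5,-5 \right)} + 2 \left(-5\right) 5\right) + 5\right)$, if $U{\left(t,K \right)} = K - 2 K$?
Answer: $-120$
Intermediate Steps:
$U{\left(t,K \right)} = - K$
$P{\left(-10,7 \right)} \left(\left(U{\left(-5,-5 \right)} + 2 \left(-5\right) 5\right) + 5\right) = \left(-4 + 7\right) \left(\left(\left(-1\right) \left(-5\right) + 2 \left(-5\right) 5\right) + 5\right) = 3 \left(\left(5 - 50\right) + 5\right) = 3 \left(-45 + 5\right) = 3 \left(-40\right) = -120$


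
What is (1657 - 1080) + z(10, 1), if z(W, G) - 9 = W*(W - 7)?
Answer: 616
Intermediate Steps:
z(W, G) = 9 + W*(-7 + W) (z(W, G) = 9 + W*(W - 7) = 9 + W*(-7 + W))
(1657 - 1080) + z(10, 1) = (1657 - 1080) + (9 + 10**2 - 7*10) = 577 + (9 + 100 - 70) = 577 + 39 = 616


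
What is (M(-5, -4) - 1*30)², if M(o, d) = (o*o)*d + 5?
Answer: 15625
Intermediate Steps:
M(o, d) = 5 + d*o² (M(o, d) = o²*d + 5 = d*o² + 5 = 5 + d*o²)
(M(-5, -4) - 1*30)² = ((5 - 4*(-5)²) - 1*30)² = ((5 - 4*25) - 30)² = ((5 - 100) - 30)² = (-95 - 30)² = (-125)² = 15625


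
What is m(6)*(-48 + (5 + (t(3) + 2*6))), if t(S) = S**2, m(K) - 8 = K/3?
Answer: -220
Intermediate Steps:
m(K) = 8 + K/3
m(6)*(-48 + (5 + (t(3) + 2*6))) = (8 + (1/3)*6)*(-48 + (5 + (3**2 + 2*6))) = (8 + 2)*(-48 + (5 + (9 + 12))) = 10*(-48 + (5 + 21)) = 10*(-48 + 26) = 10*(-22) = -220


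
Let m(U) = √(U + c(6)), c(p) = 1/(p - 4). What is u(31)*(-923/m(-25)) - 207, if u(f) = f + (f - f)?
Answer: -207 + 28613*I*√2/7 ≈ -207.0 + 5780.7*I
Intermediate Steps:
c(p) = 1/(-4 + p)
u(f) = f (u(f) = f + 0 = f)
m(U) = √(½ + U) (m(U) = √(U + 1/(-4 + 6)) = √(U + 1/2) = √(U + ½) = √(½ + U))
u(31)*(-923/m(-25)) - 207 = 31*(-923*2/√(2 + 4*(-25))) - 207 = 31*(-923*2/√(2 - 100)) - 207 = 31*(-923*(-I*√2/7)) - 207 = 31*(-(-923)*I*√2/7) - 207 = 31*(923*I*√2/7) - 207 = 28613*I*√2/7 - 207 = -207 + 28613*I*√2/7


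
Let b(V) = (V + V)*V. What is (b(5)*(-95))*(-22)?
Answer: 104500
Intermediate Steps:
b(V) = 2*V² (b(V) = (2*V)*V = 2*V²)
(b(5)*(-95))*(-22) = ((2*5²)*(-95))*(-22) = ((2*25)*(-95))*(-22) = (50*(-95))*(-22) = -4750*(-22) = 104500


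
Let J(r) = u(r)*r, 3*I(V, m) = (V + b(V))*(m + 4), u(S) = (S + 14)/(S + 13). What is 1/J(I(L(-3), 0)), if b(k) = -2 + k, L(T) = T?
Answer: -21/320 ≈ -0.065625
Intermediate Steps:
u(S) = (14 + S)/(13 + S)
I(V, m) = (-2 + 2*V)*(4 + m)/3 (I(V, m) = ((V + (-2 + V))*(m + 4))/3 = ((-2 + 2*V)*(4 + m))/3 = (-2 + 2*V)*(4 + m)/3)
J(r) = r*(14 + r)/(13 + r) (J(r) = ((14 + r)/(13 + r))*r = r*(14 + r)/(13 + r))
1/J(I(L(-3), 0)) = 1/((-8/3 + (8/3)*(-3) + (⅓)*(-3)*0 + (⅓)*0*(-2 - 3))*(14 + (-8/3 + (8/3)*(-3) + (⅓)*(-3)*0 + (⅓)*0*(-2 - 3)))/(13 + (-8/3 + (8/3)*(-3) + (⅓)*(-3)*0 + (⅓)*0*(-2 - 3)))) = 1/((-8/3 - 8 + 0 + (⅓)*0*(-5))*(14 + (-8/3 - 8 + 0 + (⅓)*0*(-5)))/(13 + (-8/3 - 8 + 0 + (⅓)*0*(-5)))) = 1/((-8/3 - 8 + 0 + 0)*(14 + (-8/3 - 8 + 0 + 0))/(13 + (-8/3 - 8 + 0 + 0))) = 1/(-32*(14 - 32/3)/(3*(13 - 32/3))) = 1/(-32/3*10/3/7/3) = 1/(-32/3*3/7*10/3) = 1/(-320/21) = -21/320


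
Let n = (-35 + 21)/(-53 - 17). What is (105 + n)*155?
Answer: 16306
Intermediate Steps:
n = ⅕ (n = -14/(-70) = -14*(-1/70) = ⅕ ≈ 0.20000)
(105 + n)*155 = (105 + ⅕)*155 = (526/5)*155 = 16306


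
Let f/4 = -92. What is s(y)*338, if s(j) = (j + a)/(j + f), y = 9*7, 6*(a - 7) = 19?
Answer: -74191/915 ≈ -81.083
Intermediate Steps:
f = -368 (f = 4*(-92) = -368)
a = 61/6 (a = 7 + (⅙)*19 = 7 + 19/6 = 61/6 ≈ 10.167)
y = 63
s(j) = (61/6 + j)/(-368 + j) (s(j) = (j + 61/6)/(j - 368) = (61/6 + j)/(-368 + j))
s(y)*338 = ((61/6 + 63)/(-368 + 63))*338 = ((439/6)/(-305))*338 = -1/305*439/6*338 = -439/1830*338 = -74191/915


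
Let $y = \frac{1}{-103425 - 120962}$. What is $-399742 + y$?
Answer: $- \frac{89696908155}{224387} \approx -3.9974 \cdot 10^{5}$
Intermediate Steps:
$y = - \frac{1}{224387}$ ($y = \frac{1}{-224387} = - \frac{1}{224387} \approx -4.4566 \cdot 10^{-6}$)
$-399742 + y = -399742 - \frac{1}{224387} = - \frac{89696908155}{224387}$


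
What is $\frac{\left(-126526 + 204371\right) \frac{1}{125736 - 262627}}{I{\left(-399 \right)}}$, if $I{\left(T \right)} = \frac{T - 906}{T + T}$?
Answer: $- \frac{4141354}{11909517} \approx -0.34773$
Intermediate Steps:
$I{\left(T \right)} = \frac{-906 + T}{2 T}$
$\frac{\left(-126526 + 204371\right) \frac{1}{125736 - 262627}}{I{\left(-399 \right)}} = \frac{\left(-126526 + 204371\right) \frac{1}{125736 - 262627}}{\frac{1}{2} \frac{1}{-399} \left(-906 - 399\right)} = \frac{77845 \frac{1}{-136891}}{\frac{1}{2} \left(- \frac{1}{399}\right) \left(-1305\right)} = \frac{77845 \left(- \frac{1}{136891}\right)}{\frac{435}{266}} = \left(- \frac{77845}{136891}\right) \frac{266}{435} = - \frac{4141354}{11909517}$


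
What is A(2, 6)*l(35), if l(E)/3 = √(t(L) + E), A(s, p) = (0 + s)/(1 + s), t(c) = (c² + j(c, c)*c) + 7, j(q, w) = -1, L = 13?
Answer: 6*√22 ≈ 28.142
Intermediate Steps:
t(c) = 7 + c² - c (t(c) = (c² - c) + 7 = 7 + c² - c)
A(s, p) = s/(1 + s)
l(E) = 3*√(163 + E) (l(E) = 3*√((7 + 13² - 1*13) + E) = 3*√((7 + 169 - 13) + E) = 3*√(163 + E))
A(2, 6)*l(35) = (2/(1 + 2))*(3*√(163 + 35)) = (2/3)*(3*√198) = (2*(⅓))*(3*(3*√22)) = 2*(9*√22)/3 = 6*√22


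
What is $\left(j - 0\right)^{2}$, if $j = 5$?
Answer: $25$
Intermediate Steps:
$\left(j - 0\right)^{2} = \left(5 - 0\right)^{2} = \left(5 + 0\right)^{2} = 5^{2} = 25$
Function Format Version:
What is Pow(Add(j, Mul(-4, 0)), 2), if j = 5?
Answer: 25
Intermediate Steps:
Pow(Add(j, Mul(-4, 0)), 2) = Pow(Add(5, Mul(-4, 0)), 2) = Pow(Add(5, 0), 2) = Pow(5, 2) = 25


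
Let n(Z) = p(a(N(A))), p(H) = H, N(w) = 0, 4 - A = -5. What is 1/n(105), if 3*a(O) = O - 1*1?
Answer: -3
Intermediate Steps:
A = 9 (A = 4 - 1*(-5) = 4 + 5 = 9)
a(O) = -⅓ + O/3 (a(O) = (O - 1*1)/3 = (O - 1)/3 = (-1 + O)/3 = -⅓ + O/3)
n(Z) = -⅓ (n(Z) = -⅓ + (⅓)*0 = -⅓ + 0 = -⅓)
1/n(105) = 1/(-⅓) = -3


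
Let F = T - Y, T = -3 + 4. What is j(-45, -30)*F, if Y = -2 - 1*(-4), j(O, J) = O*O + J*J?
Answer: -2925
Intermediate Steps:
T = 1
j(O, J) = J² + O² (j(O, J) = O² + J² = J² + O²)
Y = 2 (Y = -2 + 4 = 2)
F = -1 (F = 1 - 1*2 = 1 - 2 = -1)
j(-45, -30)*F = ((-30)² + (-45)²)*(-1) = (900 + 2025)*(-1) = 2925*(-1) = -2925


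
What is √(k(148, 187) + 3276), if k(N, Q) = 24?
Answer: 10*√33 ≈ 57.446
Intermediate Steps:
√(k(148, 187) + 3276) = √(24 + 3276) = √3300 = 10*√33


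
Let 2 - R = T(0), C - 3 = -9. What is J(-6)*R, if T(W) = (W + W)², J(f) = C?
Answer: -12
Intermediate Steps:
C = -6 (C = 3 - 9 = -6)
J(f) = -6
T(W) = 4*W² (T(W) = (2*W)² = 4*W²)
R = 2 (R = 2 - 4*0² = 2 - 4*0 = 2 - 1*0 = 2 + 0 = 2)
J(-6)*R = -6*2 = -12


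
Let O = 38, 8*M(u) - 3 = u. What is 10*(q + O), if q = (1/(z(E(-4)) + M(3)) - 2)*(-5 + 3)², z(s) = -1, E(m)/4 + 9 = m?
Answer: 140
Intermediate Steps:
M(u) = 3/8 + u/8
E(m) = -36 + 4*m
q = -24 (q = (1/(-1 + (3/8 + (⅛)*3)) - 2)*(-5 + 3)² = (1/(-1 + (3/8 + 3/8)) - 2)*(-2)² = (1/(-1 + ¾) - 2)*4 = (1/(-¼) - 2)*4 = (-4 - 2)*4 = -6*4 = -24)
10*(q + O) = 10*(-24 + 38) = 10*14 = 140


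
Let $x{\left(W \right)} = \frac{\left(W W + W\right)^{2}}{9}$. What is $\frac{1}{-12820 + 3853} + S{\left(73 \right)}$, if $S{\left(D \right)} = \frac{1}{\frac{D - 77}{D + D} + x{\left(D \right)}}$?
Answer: $- \frac{2124365755}{19102015182558} \approx -0.00011121$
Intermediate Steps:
$x{\left(W \right)} = \frac{\left(W + W^{2}\right)^{2}}{9}$ ($x{\left(W \right)} = \left(W^{2} + W\right)^{2} \cdot \frac{1}{9} = \left(W + W^{2}\right)^{2} \cdot \frac{1}{9} = \frac{\left(W + W^{2}\right)^{2}}{9}$)
$S{\left(D \right)} = \frac{1}{\frac{-77 + D}{2 D} + \frac{D^{2} \left(1 + D\right)^{2}}{9}}$ ($S{\left(D \right)} = \frac{1}{\frac{D - 77}{D + D} + \frac{D^{2} \left(1 + D\right)^{2}}{9}} = \frac{1}{\frac{-77 + D}{2 D} + \frac{D^{2} \left(1 + D\right)^{2}}{9}}$)
$\frac{1}{-12820 + 3853} + S{\left(73 \right)} = \frac{1}{-12820 + 3853} + 18 \cdot 73 \frac{1}{-693 + 9 \cdot 73 + 2 \cdot 73^{3} \left(1 + 73\right)^{2}} = \frac{1}{-8967} + 18 \cdot 73 \frac{1}{-693 + 657 + 2 \cdot 389017 \cdot 74^{2}} = - \frac{1}{8967} + 18 \cdot 73 \frac{1}{-693 + 657 + 2 \cdot 389017 \cdot 5476} = - \frac{1}{8967} + 18 \cdot 73 \frac{1}{-693 + 657 + 4260514184} = - \frac{1}{8967} + 18 \cdot 73 \cdot \frac{1}{4260514148} = - \frac{1}{8967} + \frac{657}{2130257074} = - \frac{2124365755}{19102015182558}$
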